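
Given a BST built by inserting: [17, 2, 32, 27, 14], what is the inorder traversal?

Tree insertion order: [17, 2, 32, 27, 14]
Tree (level-order array): [17, 2, 32, None, 14, 27]
Inorder traversal: [2, 14, 17, 27, 32]


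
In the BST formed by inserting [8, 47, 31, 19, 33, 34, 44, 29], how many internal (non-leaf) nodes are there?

Tree built from: [8, 47, 31, 19, 33, 34, 44, 29]
Tree (level-order array): [8, None, 47, 31, None, 19, 33, None, 29, None, 34, None, None, None, 44]
Rule: An internal node has at least one child.
Per-node child counts:
  node 8: 1 child(ren)
  node 47: 1 child(ren)
  node 31: 2 child(ren)
  node 19: 1 child(ren)
  node 29: 0 child(ren)
  node 33: 1 child(ren)
  node 34: 1 child(ren)
  node 44: 0 child(ren)
Matching nodes: [8, 47, 31, 19, 33, 34]
Count of internal (non-leaf) nodes: 6


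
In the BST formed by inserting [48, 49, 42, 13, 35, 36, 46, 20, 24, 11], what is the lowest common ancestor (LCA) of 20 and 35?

Tree insertion order: [48, 49, 42, 13, 35, 36, 46, 20, 24, 11]
Tree (level-order array): [48, 42, 49, 13, 46, None, None, 11, 35, None, None, None, None, 20, 36, None, 24]
In a BST, the LCA of p=20, q=35 is the first node v on the
root-to-leaf path with p <= v <= q (go left if both < v, right if both > v).
Walk from root:
  at 48: both 20 and 35 < 48, go left
  at 42: both 20 and 35 < 42, go left
  at 13: both 20 and 35 > 13, go right
  at 35: 20 <= 35 <= 35, this is the LCA
LCA = 35


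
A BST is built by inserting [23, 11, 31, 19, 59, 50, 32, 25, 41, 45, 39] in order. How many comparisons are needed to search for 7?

Search path for 7: 23 -> 11
Found: False
Comparisons: 2


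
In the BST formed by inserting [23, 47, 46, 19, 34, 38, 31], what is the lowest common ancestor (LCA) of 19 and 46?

Tree insertion order: [23, 47, 46, 19, 34, 38, 31]
Tree (level-order array): [23, 19, 47, None, None, 46, None, 34, None, 31, 38]
In a BST, the LCA of p=19, q=46 is the first node v on the
root-to-leaf path with p <= v <= q (go left if both < v, right if both > v).
Walk from root:
  at 23: 19 <= 23 <= 46, this is the LCA
LCA = 23


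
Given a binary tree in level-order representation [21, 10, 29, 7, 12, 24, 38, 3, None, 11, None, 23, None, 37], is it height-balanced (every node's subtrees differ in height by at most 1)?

Tree (level-order array): [21, 10, 29, 7, 12, 24, 38, 3, None, 11, None, 23, None, 37]
Definition: a tree is height-balanced if, at every node, |h(left) - h(right)| <= 1 (empty subtree has height -1).
Bottom-up per-node check:
  node 3: h_left=-1, h_right=-1, diff=0 [OK], height=0
  node 7: h_left=0, h_right=-1, diff=1 [OK], height=1
  node 11: h_left=-1, h_right=-1, diff=0 [OK], height=0
  node 12: h_left=0, h_right=-1, diff=1 [OK], height=1
  node 10: h_left=1, h_right=1, diff=0 [OK], height=2
  node 23: h_left=-1, h_right=-1, diff=0 [OK], height=0
  node 24: h_left=0, h_right=-1, diff=1 [OK], height=1
  node 37: h_left=-1, h_right=-1, diff=0 [OK], height=0
  node 38: h_left=0, h_right=-1, diff=1 [OK], height=1
  node 29: h_left=1, h_right=1, diff=0 [OK], height=2
  node 21: h_left=2, h_right=2, diff=0 [OK], height=3
All nodes satisfy the balance condition.
Result: Balanced


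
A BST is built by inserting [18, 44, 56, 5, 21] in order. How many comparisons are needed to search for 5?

Search path for 5: 18 -> 5
Found: True
Comparisons: 2


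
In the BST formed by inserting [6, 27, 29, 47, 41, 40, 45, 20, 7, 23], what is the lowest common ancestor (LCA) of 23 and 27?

Tree insertion order: [6, 27, 29, 47, 41, 40, 45, 20, 7, 23]
Tree (level-order array): [6, None, 27, 20, 29, 7, 23, None, 47, None, None, None, None, 41, None, 40, 45]
In a BST, the LCA of p=23, q=27 is the first node v on the
root-to-leaf path with p <= v <= q (go left if both < v, right if both > v).
Walk from root:
  at 6: both 23 and 27 > 6, go right
  at 27: 23 <= 27 <= 27, this is the LCA
LCA = 27


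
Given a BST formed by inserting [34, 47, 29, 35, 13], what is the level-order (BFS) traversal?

Tree insertion order: [34, 47, 29, 35, 13]
Tree (level-order array): [34, 29, 47, 13, None, 35]
BFS from the root, enqueuing left then right child of each popped node:
  queue [34] -> pop 34, enqueue [29, 47], visited so far: [34]
  queue [29, 47] -> pop 29, enqueue [13], visited so far: [34, 29]
  queue [47, 13] -> pop 47, enqueue [35], visited so far: [34, 29, 47]
  queue [13, 35] -> pop 13, enqueue [none], visited so far: [34, 29, 47, 13]
  queue [35] -> pop 35, enqueue [none], visited so far: [34, 29, 47, 13, 35]
Result: [34, 29, 47, 13, 35]


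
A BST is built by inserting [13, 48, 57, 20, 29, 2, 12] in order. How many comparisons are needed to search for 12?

Search path for 12: 13 -> 2 -> 12
Found: True
Comparisons: 3


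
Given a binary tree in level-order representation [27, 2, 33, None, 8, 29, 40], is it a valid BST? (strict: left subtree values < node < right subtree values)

Level-order array: [27, 2, 33, None, 8, 29, 40]
Validate using subtree bounds (lo, hi): at each node, require lo < value < hi,
then recurse left with hi=value and right with lo=value.
Preorder trace (stopping at first violation):
  at node 27 with bounds (-inf, +inf): OK
  at node 2 with bounds (-inf, 27): OK
  at node 8 with bounds (2, 27): OK
  at node 33 with bounds (27, +inf): OK
  at node 29 with bounds (27, 33): OK
  at node 40 with bounds (33, +inf): OK
No violation found at any node.
Result: Valid BST


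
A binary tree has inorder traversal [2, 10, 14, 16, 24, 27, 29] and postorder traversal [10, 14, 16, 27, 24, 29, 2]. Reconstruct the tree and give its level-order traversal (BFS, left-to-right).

Inorder:   [2, 10, 14, 16, 24, 27, 29]
Postorder: [10, 14, 16, 27, 24, 29, 2]
Algorithm: postorder visits root last, so walk postorder right-to-left;
each value is the root of the current inorder slice — split it at that
value, recurse on the right subtree first, then the left.
Recursive splits:
  root=2; inorder splits into left=[], right=[10, 14, 16, 24, 27, 29]
  root=29; inorder splits into left=[10, 14, 16, 24, 27], right=[]
  root=24; inorder splits into left=[10, 14, 16], right=[27]
  root=27; inorder splits into left=[], right=[]
  root=16; inorder splits into left=[10, 14], right=[]
  root=14; inorder splits into left=[10], right=[]
  root=10; inorder splits into left=[], right=[]
Reconstructed level-order: [2, 29, 24, 16, 27, 14, 10]


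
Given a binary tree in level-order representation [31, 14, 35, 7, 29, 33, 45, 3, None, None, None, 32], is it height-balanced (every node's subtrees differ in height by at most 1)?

Tree (level-order array): [31, 14, 35, 7, 29, 33, 45, 3, None, None, None, 32]
Definition: a tree is height-balanced if, at every node, |h(left) - h(right)| <= 1 (empty subtree has height -1).
Bottom-up per-node check:
  node 3: h_left=-1, h_right=-1, diff=0 [OK], height=0
  node 7: h_left=0, h_right=-1, diff=1 [OK], height=1
  node 29: h_left=-1, h_right=-1, diff=0 [OK], height=0
  node 14: h_left=1, h_right=0, diff=1 [OK], height=2
  node 32: h_left=-1, h_right=-1, diff=0 [OK], height=0
  node 33: h_left=0, h_right=-1, diff=1 [OK], height=1
  node 45: h_left=-1, h_right=-1, diff=0 [OK], height=0
  node 35: h_left=1, h_right=0, diff=1 [OK], height=2
  node 31: h_left=2, h_right=2, diff=0 [OK], height=3
All nodes satisfy the balance condition.
Result: Balanced


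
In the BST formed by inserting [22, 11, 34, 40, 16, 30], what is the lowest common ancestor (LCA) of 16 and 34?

Tree insertion order: [22, 11, 34, 40, 16, 30]
Tree (level-order array): [22, 11, 34, None, 16, 30, 40]
In a BST, the LCA of p=16, q=34 is the first node v on the
root-to-leaf path with p <= v <= q (go left if both < v, right if both > v).
Walk from root:
  at 22: 16 <= 22 <= 34, this is the LCA
LCA = 22


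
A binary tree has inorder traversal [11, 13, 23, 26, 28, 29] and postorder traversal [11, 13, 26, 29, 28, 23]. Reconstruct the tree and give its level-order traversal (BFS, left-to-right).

Inorder:   [11, 13, 23, 26, 28, 29]
Postorder: [11, 13, 26, 29, 28, 23]
Algorithm: postorder visits root last, so walk postorder right-to-left;
each value is the root of the current inorder slice — split it at that
value, recurse on the right subtree first, then the left.
Recursive splits:
  root=23; inorder splits into left=[11, 13], right=[26, 28, 29]
  root=28; inorder splits into left=[26], right=[29]
  root=29; inorder splits into left=[], right=[]
  root=26; inorder splits into left=[], right=[]
  root=13; inorder splits into left=[11], right=[]
  root=11; inorder splits into left=[], right=[]
Reconstructed level-order: [23, 13, 28, 11, 26, 29]


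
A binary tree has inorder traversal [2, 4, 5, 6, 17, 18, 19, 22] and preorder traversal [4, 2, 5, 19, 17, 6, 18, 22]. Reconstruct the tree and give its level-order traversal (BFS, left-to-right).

Inorder:  [2, 4, 5, 6, 17, 18, 19, 22]
Preorder: [4, 2, 5, 19, 17, 6, 18, 22]
Algorithm: preorder visits root first, so consume preorder in order;
for each root, split the current inorder slice at that value into
left-subtree inorder and right-subtree inorder, then recurse.
Recursive splits:
  root=4; inorder splits into left=[2], right=[5, 6, 17, 18, 19, 22]
  root=2; inorder splits into left=[], right=[]
  root=5; inorder splits into left=[], right=[6, 17, 18, 19, 22]
  root=19; inorder splits into left=[6, 17, 18], right=[22]
  root=17; inorder splits into left=[6], right=[18]
  root=6; inorder splits into left=[], right=[]
  root=18; inorder splits into left=[], right=[]
  root=22; inorder splits into left=[], right=[]
Reconstructed level-order: [4, 2, 5, 19, 17, 22, 6, 18]


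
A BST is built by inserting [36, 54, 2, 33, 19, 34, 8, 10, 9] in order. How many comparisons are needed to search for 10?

Search path for 10: 36 -> 2 -> 33 -> 19 -> 8 -> 10
Found: True
Comparisons: 6


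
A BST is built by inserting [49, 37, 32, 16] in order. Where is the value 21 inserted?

Starting tree (level order): [49, 37, None, 32, None, 16]
Insertion path: 49 -> 37 -> 32 -> 16
Result: insert 21 as right child of 16
Final tree (level order): [49, 37, None, 32, None, 16, None, None, 21]


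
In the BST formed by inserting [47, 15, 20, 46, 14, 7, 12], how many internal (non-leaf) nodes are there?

Tree built from: [47, 15, 20, 46, 14, 7, 12]
Tree (level-order array): [47, 15, None, 14, 20, 7, None, None, 46, None, 12]
Rule: An internal node has at least one child.
Per-node child counts:
  node 47: 1 child(ren)
  node 15: 2 child(ren)
  node 14: 1 child(ren)
  node 7: 1 child(ren)
  node 12: 0 child(ren)
  node 20: 1 child(ren)
  node 46: 0 child(ren)
Matching nodes: [47, 15, 14, 7, 20]
Count of internal (non-leaf) nodes: 5


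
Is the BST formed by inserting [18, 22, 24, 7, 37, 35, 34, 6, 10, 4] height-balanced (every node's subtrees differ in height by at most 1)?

Tree (level-order array): [18, 7, 22, 6, 10, None, 24, 4, None, None, None, None, 37, None, None, 35, None, 34]
Definition: a tree is height-balanced if, at every node, |h(left) - h(right)| <= 1 (empty subtree has height -1).
Bottom-up per-node check:
  node 4: h_left=-1, h_right=-1, diff=0 [OK], height=0
  node 6: h_left=0, h_right=-1, diff=1 [OK], height=1
  node 10: h_left=-1, h_right=-1, diff=0 [OK], height=0
  node 7: h_left=1, h_right=0, diff=1 [OK], height=2
  node 34: h_left=-1, h_right=-1, diff=0 [OK], height=0
  node 35: h_left=0, h_right=-1, diff=1 [OK], height=1
  node 37: h_left=1, h_right=-1, diff=2 [FAIL (|1--1|=2 > 1)], height=2
  node 24: h_left=-1, h_right=2, diff=3 [FAIL (|-1-2|=3 > 1)], height=3
  node 22: h_left=-1, h_right=3, diff=4 [FAIL (|-1-3|=4 > 1)], height=4
  node 18: h_left=2, h_right=4, diff=2 [FAIL (|2-4|=2 > 1)], height=5
Node 37 violates the condition: |1 - -1| = 2 > 1.
Result: Not balanced


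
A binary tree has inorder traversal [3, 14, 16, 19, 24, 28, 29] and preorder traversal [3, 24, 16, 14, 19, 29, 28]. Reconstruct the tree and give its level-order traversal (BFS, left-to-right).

Inorder:  [3, 14, 16, 19, 24, 28, 29]
Preorder: [3, 24, 16, 14, 19, 29, 28]
Algorithm: preorder visits root first, so consume preorder in order;
for each root, split the current inorder slice at that value into
left-subtree inorder and right-subtree inorder, then recurse.
Recursive splits:
  root=3; inorder splits into left=[], right=[14, 16, 19, 24, 28, 29]
  root=24; inorder splits into left=[14, 16, 19], right=[28, 29]
  root=16; inorder splits into left=[14], right=[19]
  root=14; inorder splits into left=[], right=[]
  root=19; inorder splits into left=[], right=[]
  root=29; inorder splits into left=[28], right=[]
  root=28; inorder splits into left=[], right=[]
Reconstructed level-order: [3, 24, 16, 29, 14, 19, 28]


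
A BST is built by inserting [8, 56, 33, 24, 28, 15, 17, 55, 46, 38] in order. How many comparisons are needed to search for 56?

Search path for 56: 8 -> 56
Found: True
Comparisons: 2


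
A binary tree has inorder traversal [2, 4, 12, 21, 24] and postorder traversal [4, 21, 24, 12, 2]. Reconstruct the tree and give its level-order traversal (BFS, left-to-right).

Inorder:   [2, 4, 12, 21, 24]
Postorder: [4, 21, 24, 12, 2]
Algorithm: postorder visits root last, so walk postorder right-to-left;
each value is the root of the current inorder slice — split it at that
value, recurse on the right subtree first, then the left.
Recursive splits:
  root=2; inorder splits into left=[], right=[4, 12, 21, 24]
  root=12; inorder splits into left=[4], right=[21, 24]
  root=24; inorder splits into left=[21], right=[]
  root=21; inorder splits into left=[], right=[]
  root=4; inorder splits into left=[], right=[]
Reconstructed level-order: [2, 12, 4, 24, 21]


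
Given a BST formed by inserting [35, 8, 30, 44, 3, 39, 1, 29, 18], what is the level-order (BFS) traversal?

Tree insertion order: [35, 8, 30, 44, 3, 39, 1, 29, 18]
Tree (level-order array): [35, 8, 44, 3, 30, 39, None, 1, None, 29, None, None, None, None, None, 18]
BFS from the root, enqueuing left then right child of each popped node:
  queue [35] -> pop 35, enqueue [8, 44], visited so far: [35]
  queue [8, 44] -> pop 8, enqueue [3, 30], visited so far: [35, 8]
  queue [44, 3, 30] -> pop 44, enqueue [39], visited so far: [35, 8, 44]
  queue [3, 30, 39] -> pop 3, enqueue [1], visited so far: [35, 8, 44, 3]
  queue [30, 39, 1] -> pop 30, enqueue [29], visited so far: [35, 8, 44, 3, 30]
  queue [39, 1, 29] -> pop 39, enqueue [none], visited so far: [35, 8, 44, 3, 30, 39]
  queue [1, 29] -> pop 1, enqueue [none], visited so far: [35, 8, 44, 3, 30, 39, 1]
  queue [29] -> pop 29, enqueue [18], visited so far: [35, 8, 44, 3, 30, 39, 1, 29]
  queue [18] -> pop 18, enqueue [none], visited so far: [35, 8, 44, 3, 30, 39, 1, 29, 18]
Result: [35, 8, 44, 3, 30, 39, 1, 29, 18]


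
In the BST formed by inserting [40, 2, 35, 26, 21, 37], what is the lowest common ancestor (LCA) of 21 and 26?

Tree insertion order: [40, 2, 35, 26, 21, 37]
Tree (level-order array): [40, 2, None, None, 35, 26, 37, 21]
In a BST, the LCA of p=21, q=26 is the first node v on the
root-to-leaf path with p <= v <= q (go left if both < v, right if both > v).
Walk from root:
  at 40: both 21 and 26 < 40, go left
  at 2: both 21 and 26 > 2, go right
  at 35: both 21 and 26 < 35, go left
  at 26: 21 <= 26 <= 26, this is the LCA
LCA = 26


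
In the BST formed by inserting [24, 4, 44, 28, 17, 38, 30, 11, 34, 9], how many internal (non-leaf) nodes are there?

Tree built from: [24, 4, 44, 28, 17, 38, 30, 11, 34, 9]
Tree (level-order array): [24, 4, 44, None, 17, 28, None, 11, None, None, 38, 9, None, 30, None, None, None, None, 34]
Rule: An internal node has at least one child.
Per-node child counts:
  node 24: 2 child(ren)
  node 4: 1 child(ren)
  node 17: 1 child(ren)
  node 11: 1 child(ren)
  node 9: 0 child(ren)
  node 44: 1 child(ren)
  node 28: 1 child(ren)
  node 38: 1 child(ren)
  node 30: 1 child(ren)
  node 34: 0 child(ren)
Matching nodes: [24, 4, 17, 11, 44, 28, 38, 30]
Count of internal (non-leaf) nodes: 8


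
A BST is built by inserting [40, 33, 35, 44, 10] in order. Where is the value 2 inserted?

Starting tree (level order): [40, 33, 44, 10, 35]
Insertion path: 40 -> 33 -> 10
Result: insert 2 as left child of 10
Final tree (level order): [40, 33, 44, 10, 35, None, None, 2]


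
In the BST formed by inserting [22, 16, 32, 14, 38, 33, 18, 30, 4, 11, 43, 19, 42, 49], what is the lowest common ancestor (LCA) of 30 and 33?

Tree insertion order: [22, 16, 32, 14, 38, 33, 18, 30, 4, 11, 43, 19, 42, 49]
Tree (level-order array): [22, 16, 32, 14, 18, 30, 38, 4, None, None, 19, None, None, 33, 43, None, 11, None, None, None, None, 42, 49]
In a BST, the LCA of p=30, q=33 is the first node v on the
root-to-leaf path with p <= v <= q (go left if both < v, right if both > v).
Walk from root:
  at 22: both 30 and 33 > 22, go right
  at 32: 30 <= 32 <= 33, this is the LCA
LCA = 32


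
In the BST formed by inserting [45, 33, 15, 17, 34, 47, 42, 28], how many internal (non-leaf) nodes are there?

Tree built from: [45, 33, 15, 17, 34, 47, 42, 28]
Tree (level-order array): [45, 33, 47, 15, 34, None, None, None, 17, None, 42, None, 28]
Rule: An internal node has at least one child.
Per-node child counts:
  node 45: 2 child(ren)
  node 33: 2 child(ren)
  node 15: 1 child(ren)
  node 17: 1 child(ren)
  node 28: 0 child(ren)
  node 34: 1 child(ren)
  node 42: 0 child(ren)
  node 47: 0 child(ren)
Matching nodes: [45, 33, 15, 17, 34]
Count of internal (non-leaf) nodes: 5


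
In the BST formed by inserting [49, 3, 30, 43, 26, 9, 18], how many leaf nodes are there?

Tree built from: [49, 3, 30, 43, 26, 9, 18]
Tree (level-order array): [49, 3, None, None, 30, 26, 43, 9, None, None, None, None, 18]
Rule: A leaf has 0 children.
Per-node child counts:
  node 49: 1 child(ren)
  node 3: 1 child(ren)
  node 30: 2 child(ren)
  node 26: 1 child(ren)
  node 9: 1 child(ren)
  node 18: 0 child(ren)
  node 43: 0 child(ren)
Matching nodes: [18, 43]
Count of leaf nodes: 2


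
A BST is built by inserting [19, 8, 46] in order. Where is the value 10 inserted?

Starting tree (level order): [19, 8, 46]
Insertion path: 19 -> 8
Result: insert 10 as right child of 8
Final tree (level order): [19, 8, 46, None, 10]


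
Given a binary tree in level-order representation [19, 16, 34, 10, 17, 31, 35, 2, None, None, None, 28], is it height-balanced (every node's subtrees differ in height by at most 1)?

Tree (level-order array): [19, 16, 34, 10, 17, 31, 35, 2, None, None, None, 28]
Definition: a tree is height-balanced if, at every node, |h(left) - h(right)| <= 1 (empty subtree has height -1).
Bottom-up per-node check:
  node 2: h_left=-1, h_right=-1, diff=0 [OK], height=0
  node 10: h_left=0, h_right=-1, diff=1 [OK], height=1
  node 17: h_left=-1, h_right=-1, diff=0 [OK], height=0
  node 16: h_left=1, h_right=0, diff=1 [OK], height=2
  node 28: h_left=-1, h_right=-1, diff=0 [OK], height=0
  node 31: h_left=0, h_right=-1, diff=1 [OK], height=1
  node 35: h_left=-1, h_right=-1, diff=0 [OK], height=0
  node 34: h_left=1, h_right=0, diff=1 [OK], height=2
  node 19: h_left=2, h_right=2, diff=0 [OK], height=3
All nodes satisfy the balance condition.
Result: Balanced


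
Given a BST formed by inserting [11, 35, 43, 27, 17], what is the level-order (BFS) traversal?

Tree insertion order: [11, 35, 43, 27, 17]
Tree (level-order array): [11, None, 35, 27, 43, 17]
BFS from the root, enqueuing left then right child of each popped node:
  queue [11] -> pop 11, enqueue [35], visited so far: [11]
  queue [35] -> pop 35, enqueue [27, 43], visited so far: [11, 35]
  queue [27, 43] -> pop 27, enqueue [17], visited so far: [11, 35, 27]
  queue [43, 17] -> pop 43, enqueue [none], visited so far: [11, 35, 27, 43]
  queue [17] -> pop 17, enqueue [none], visited so far: [11, 35, 27, 43, 17]
Result: [11, 35, 27, 43, 17]


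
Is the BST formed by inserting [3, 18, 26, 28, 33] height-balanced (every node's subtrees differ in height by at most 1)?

Tree (level-order array): [3, None, 18, None, 26, None, 28, None, 33]
Definition: a tree is height-balanced if, at every node, |h(left) - h(right)| <= 1 (empty subtree has height -1).
Bottom-up per-node check:
  node 33: h_left=-1, h_right=-1, diff=0 [OK], height=0
  node 28: h_left=-1, h_right=0, diff=1 [OK], height=1
  node 26: h_left=-1, h_right=1, diff=2 [FAIL (|-1-1|=2 > 1)], height=2
  node 18: h_left=-1, h_right=2, diff=3 [FAIL (|-1-2|=3 > 1)], height=3
  node 3: h_left=-1, h_right=3, diff=4 [FAIL (|-1-3|=4 > 1)], height=4
Node 26 violates the condition: |-1 - 1| = 2 > 1.
Result: Not balanced


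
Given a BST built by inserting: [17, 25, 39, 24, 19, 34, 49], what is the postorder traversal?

Tree insertion order: [17, 25, 39, 24, 19, 34, 49]
Tree (level-order array): [17, None, 25, 24, 39, 19, None, 34, 49]
Postorder traversal: [19, 24, 34, 49, 39, 25, 17]


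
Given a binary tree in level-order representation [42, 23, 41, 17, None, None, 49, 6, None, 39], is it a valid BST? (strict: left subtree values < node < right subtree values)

Level-order array: [42, 23, 41, 17, None, None, 49, 6, None, 39]
Validate using subtree bounds (lo, hi): at each node, require lo < value < hi,
then recurse left with hi=value and right with lo=value.
Preorder trace (stopping at first violation):
  at node 42 with bounds (-inf, +inf): OK
  at node 23 with bounds (-inf, 42): OK
  at node 17 with bounds (-inf, 23): OK
  at node 6 with bounds (-inf, 17): OK
  at node 41 with bounds (42, +inf): VIOLATION
Node 41 violates its bound: not (42 < 41 < +inf).
Result: Not a valid BST


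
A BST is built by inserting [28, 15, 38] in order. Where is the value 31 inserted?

Starting tree (level order): [28, 15, 38]
Insertion path: 28 -> 38
Result: insert 31 as left child of 38
Final tree (level order): [28, 15, 38, None, None, 31]


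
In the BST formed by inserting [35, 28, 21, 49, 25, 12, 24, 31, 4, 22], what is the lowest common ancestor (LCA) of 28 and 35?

Tree insertion order: [35, 28, 21, 49, 25, 12, 24, 31, 4, 22]
Tree (level-order array): [35, 28, 49, 21, 31, None, None, 12, 25, None, None, 4, None, 24, None, None, None, 22]
In a BST, the LCA of p=28, q=35 is the first node v on the
root-to-leaf path with p <= v <= q (go left if both < v, right if both > v).
Walk from root:
  at 35: 28 <= 35 <= 35, this is the LCA
LCA = 35


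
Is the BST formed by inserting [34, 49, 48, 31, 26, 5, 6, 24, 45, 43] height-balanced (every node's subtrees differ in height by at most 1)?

Tree (level-order array): [34, 31, 49, 26, None, 48, None, 5, None, 45, None, None, 6, 43, None, None, 24]
Definition: a tree is height-balanced if, at every node, |h(left) - h(right)| <= 1 (empty subtree has height -1).
Bottom-up per-node check:
  node 24: h_left=-1, h_right=-1, diff=0 [OK], height=0
  node 6: h_left=-1, h_right=0, diff=1 [OK], height=1
  node 5: h_left=-1, h_right=1, diff=2 [FAIL (|-1-1|=2 > 1)], height=2
  node 26: h_left=2, h_right=-1, diff=3 [FAIL (|2--1|=3 > 1)], height=3
  node 31: h_left=3, h_right=-1, diff=4 [FAIL (|3--1|=4 > 1)], height=4
  node 43: h_left=-1, h_right=-1, diff=0 [OK], height=0
  node 45: h_left=0, h_right=-1, diff=1 [OK], height=1
  node 48: h_left=1, h_right=-1, diff=2 [FAIL (|1--1|=2 > 1)], height=2
  node 49: h_left=2, h_right=-1, diff=3 [FAIL (|2--1|=3 > 1)], height=3
  node 34: h_left=4, h_right=3, diff=1 [OK], height=5
Node 5 violates the condition: |-1 - 1| = 2 > 1.
Result: Not balanced


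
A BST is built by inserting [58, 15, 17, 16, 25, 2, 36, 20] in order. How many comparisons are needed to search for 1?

Search path for 1: 58 -> 15 -> 2
Found: False
Comparisons: 3


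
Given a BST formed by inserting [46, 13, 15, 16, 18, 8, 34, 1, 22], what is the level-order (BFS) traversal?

Tree insertion order: [46, 13, 15, 16, 18, 8, 34, 1, 22]
Tree (level-order array): [46, 13, None, 8, 15, 1, None, None, 16, None, None, None, 18, None, 34, 22]
BFS from the root, enqueuing left then right child of each popped node:
  queue [46] -> pop 46, enqueue [13], visited so far: [46]
  queue [13] -> pop 13, enqueue [8, 15], visited so far: [46, 13]
  queue [8, 15] -> pop 8, enqueue [1], visited so far: [46, 13, 8]
  queue [15, 1] -> pop 15, enqueue [16], visited so far: [46, 13, 8, 15]
  queue [1, 16] -> pop 1, enqueue [none], visited so far: [46, 13, 8, 15, 1]
  queue [16] -> pop 16, enqueue [18], visited so far: [46, 13, 8, 15, 1, 16]
  queue [18] -> pop 18, enqueue [34], visited so far: [46, 13, 8, 15, 1, 16, 18]
  queue [34] -> pop 34, enqueue [22], visited so far: [46, 13, 8, 15, 1, 16, 18, 34]
  queue [22] -> pop 22, enqueue [none], visited so far: [46, 13, 8, 15, 1, 16, 18, 34, 22]
Result: [46, 13, 8, 15, 1, 16, 18, 34, 22]


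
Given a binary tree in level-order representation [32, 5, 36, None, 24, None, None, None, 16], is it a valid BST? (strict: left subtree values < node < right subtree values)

Level-order array: [32, 5, 36, None, 24, None, None, None, 16]
Validate using subtree bounds (lo, hi): at each node, require lo < value < hi,
then recurse left with hi=value and right with lo=value.
Preorder trace (stopping at first violation):
  at node 32 with bounds (-inf, +inf): OK
  at node 5 with bounds (-inf, 32): OK
  at node 24 with bounds (5, 32): OK
  at node 16 with bounds (24, 32): VIOLATION
Node 16 violates its bound: not (24 < 16 < 32).
Result: Not a valid BST


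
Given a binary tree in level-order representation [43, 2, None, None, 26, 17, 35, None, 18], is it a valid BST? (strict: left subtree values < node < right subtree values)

Level-order array: [43, 2, None, None, 26, 17, 35, None, 18]
Validate using subtree bounds (lo, hi): at each node, require lo < value < hi,
then recurse left with hi=value and right with lo=value.
Preorder trace (stopping at first violation):
  at node 43 with bounds (-inf, +inf): OK
  at node 2 with bounds (-inf, 43): OK
  at node 26 with bounds (2, 43): OK
  at node 17 with bounds (2, 26): OK
  at node 18 with bounds (17, 26): OK
  at node 35 with bounds (26, 43): OK
No violation found at any node.
Result: Valid BST


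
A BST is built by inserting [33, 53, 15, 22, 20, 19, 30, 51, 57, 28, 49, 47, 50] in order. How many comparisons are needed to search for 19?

Search path for 19: 33 -> 15 -> 22 -> 20 -> 19
Found: True
Comparisons: 5


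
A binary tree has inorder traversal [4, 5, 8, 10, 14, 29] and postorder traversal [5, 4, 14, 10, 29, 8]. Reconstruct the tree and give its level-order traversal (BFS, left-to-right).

Inorder:   [4, 5, 8, 10, 14, 29]
Postorder: [5, 4, 14, 10, 29, 8]
Algorithm: postorder visits root last, so walk postorder right-to-left;
each value is the root of the current inorder slice — split it at that
value, recurse on the right subtree first, then the left.
Recursive splits:
  root=8; inorder splits into left=[4, 5], right=[10, 14, 29]
  root=29; inorder splits into left=[10, 14], right=[]
  root=10; inorder splits into left=[], right=[14]
  root=14; inorder splits into left=[], right=[]
  root=4; inorder splits into left=[], right=[5]
  root=5; inorder splits into left=[], right=[]
Reconstructed level-order: [8, 4, 29, 5, 10, 14]


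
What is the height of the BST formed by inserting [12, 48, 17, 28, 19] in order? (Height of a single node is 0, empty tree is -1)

Insertion order: [12, 48, 17, 28, 19]
Tree (level-order array): [12, None, 48, 17, None, None, 28, 19]
Compute height bottom-up (empty subtree = -1):
  height(19) = 1 + max(-1, -1) = 0
  height(28) = 1 + max(0, -1) = 1
  height(17) = 1 + max(-1, 1) = 2
  height(48) = 1 + max(2, -1) = 3
  height(12) = 1 + max(-1, 3) = 4
Height = 4


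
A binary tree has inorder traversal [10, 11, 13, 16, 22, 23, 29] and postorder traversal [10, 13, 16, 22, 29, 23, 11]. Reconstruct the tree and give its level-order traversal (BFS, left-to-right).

Inorder:   [10, 11, 13, 16, 22, 23, 29]
Postorder: [10, 13, 16, 22, 29, 23, 11]
Algorithm: postorder visits root last, so walk postorder right-to-left;
each value is the root of the current inorder slice — split it at that
value, recurse on the right subtree first, then the left.
Recursive splits:
  root=11; inorder splits into left=[10], right=[13, 16, 22, 23, 29]
  root=23; inorder splits into left=[13, 16, 22], right=[29]
  root=29; inorder splits into left=[], right=[]
  root=22; inorder splits into left=[13, 16], right=[]
  root=16; inorder splits into left=[13], right=[]
  root=13; inorder splits into left=[], right=[]
  root=10; inorder splits into left=[], right=[]
Reconstructed level-order: [11, 10, 23, 22, 29, 16, 13]


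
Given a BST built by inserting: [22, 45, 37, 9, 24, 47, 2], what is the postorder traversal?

Tree insertion order: [22, 45, 37, 9, 24, 47, 2]
Tree (level-order array): [22, 9, 45, 2, None, 37, 47, None, None, 24]
Postorder traversal: [2, 9, 24, 37, 47, 45, 22]


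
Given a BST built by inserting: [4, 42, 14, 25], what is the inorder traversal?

Tree insertion order: [4, 42, 14, 25]
Tree (level-order array): [4, None, 42, 14, None, None, 25]
Inorder traversal: [4, 14, 25, 42]


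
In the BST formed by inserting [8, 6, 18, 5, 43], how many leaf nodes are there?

Tree built from: [8, 6, 18, 5, 43]
Tree (level-order array): [8, 6, 18, 5, None, None, 43]
Rule: A leaf has 0 children.
Per-node child counts:
  node 8: 2 child(ren)
  node 6: 1 child(ren)
  node 5: 0 child(ren)
  node 18: 1 child(ren)
  node 43: 0 child(ren)
Matching nodes: [5, 43]
Count of leaf nodes: 2


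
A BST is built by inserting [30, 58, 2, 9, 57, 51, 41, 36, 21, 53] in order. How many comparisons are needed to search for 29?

Search path for 29: 30 -> 2 -> 9 -> 21
Found: False
Comparisons: 4


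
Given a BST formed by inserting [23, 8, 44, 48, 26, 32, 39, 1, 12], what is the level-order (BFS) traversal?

Tree insertion order: [23, 8, 44, 48, 26, 32, 39, 1, 12]
Tree (level-order array): [23, 8, 44, 1, 12, 26, 48, None, None, None, None, None, 32, None, None, None, 39]
BFS from the root, enqueuing left then right child of each popped node:
  queue [23] -> pop 23, enqueue [8, 44], visited so far: [23]
  queue [8, 44] -> pop 8, enqueue [1, 12], visited so far: [23, 8]
  queue [44, 1, 12] -> pop 44, enqueue [26, 48], visited so far: [23, 8, 44]
  queue [1, 12, 26, 48] -> pop 1, enqueue [none], visited so far: [23, 8, 44, 1]
  queue [12, 26, 48] -> pop 12, enqueue [none], visited so far: [23, 8, 44, 1, 12]
  queue [26, 48] -> pop 26, enqueue [32], visited so far: [23, 8, 44, 1, 12, 26]
  queue [48, 32] -> pop 48, enqueue [none], visited so far: [23, 8, 44, 1, 12, 26, 48]
  queue [32] -> pop 32, enqueue [39], visited so far: [23, 8, 44, 1, 12, 26, 48, 32]
  queue [39] -> pop 39, enqueue [none], visited so far: [23, 8, 44, 1, 12, 26, 48, 32, 39]
Result: [23, 8, 44, 1, 12, 26, 48, 32, 39]


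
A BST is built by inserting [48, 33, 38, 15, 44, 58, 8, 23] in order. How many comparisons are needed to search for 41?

Search path for 41: 48 -> 33 -> 38 -> 44
Found: False
Comparisons: 4


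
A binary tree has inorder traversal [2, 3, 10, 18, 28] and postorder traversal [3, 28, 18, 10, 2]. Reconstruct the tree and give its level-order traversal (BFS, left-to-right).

Inorder:   [2, 3, 10, 18, 28]
Postorder: [3, 28, 18, 10, 2]
Algorithm: postorder visits root last, so walk postorder right-to-left;
each value is the root of the current inorder slice — split it at that
value, recurse on the right subtree first, then the left.
Recursive splits:
  root=2; inorder splits into left=[], right=[3, 10, 18, 28]
  root=10; inorder splits into left=[3], right=[18, 28]
  root=18; inorder splits into left=[], right=[28]
  root=28; inorder splits into left=[], right=[]
  root=3; inorder splits into left=[], right=[]
Reconstructed level-order: [2, 10, 3, 18, 28]


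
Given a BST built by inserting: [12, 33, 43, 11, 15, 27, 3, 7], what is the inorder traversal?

Tree insertion order: [12, 33, 43, 11, 15, 27, 3, 7]
Tree (level-order array): [12, 11, 33, 3, None, 15, 43, None, 7, None, 27]
Inorder traversal: [3, 7, 11, 12, 15, 27, 33, 43]


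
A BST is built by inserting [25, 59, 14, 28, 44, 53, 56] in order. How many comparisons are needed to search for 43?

Search path for 43: 25 -> 59 -> 28 -> 44
Found: False
Comparisons: 4


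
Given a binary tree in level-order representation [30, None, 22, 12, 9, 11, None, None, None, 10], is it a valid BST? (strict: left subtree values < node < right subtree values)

Level-order array: [30, None, 22, 12, 9, 11, None, None, None, 10]
Validate using subtree bounds (lo, hi): at each node, require lo < value < hi,
then recurse left with hi=value and right with lo=value.
Preorder trace (stopping at first violation):
  at node 30 with bounds (-inf, +inf): OK
  at node 22 with bounds (30, +inf): VIOLATION
Node 22 violates its bound: not (30 < 22 < +inf).
Result: Not a valid BST


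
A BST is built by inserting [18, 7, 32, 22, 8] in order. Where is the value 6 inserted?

Starting tree (level order): [18, 7, 32, None, 8, 22]
Insertion path: 18 -> 7
Result: insert 6 as left child of 7
Final tree (level order): [18, 7, 32, 6, 8, 22]


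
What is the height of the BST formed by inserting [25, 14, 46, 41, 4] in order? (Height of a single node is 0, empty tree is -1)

Insertion order: [25, 14, 46, 41, 4]
Tree (level-order array): [25, 14, 46, 4, None, 41]
Compute height bottom-up (empty subtree = -1):
  height(4) = 1 + max(-1, -1) = 0
  height(14) = 1 + max(0, -1) = 1
  height(41) = 1 + max(-1, -1) = 0
  height(46) = 1 + max(0, -1) = 1
  height(25) = 1 + max(1, 1) = 2
Height = 2


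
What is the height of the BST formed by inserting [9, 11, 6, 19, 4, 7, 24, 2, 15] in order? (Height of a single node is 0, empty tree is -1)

Insertion order: [9, 11, 6, 19, 4, 7, 24, 2, 15]
Tree (level-order array): [9, 6, 11, 4, 7, None, 19, 2, None, None, None, 15, 24]
Compute height bottom-up (empty subtree = -1):
  height(2) = 1 + max(-1, -1) = 0
  height(4) = 1 + max(0, -1) = 1
  height(7) = 1 + max(-1, -1) = 0
  height(6) = 1 + max(1, 0) = 2
  height(15) = 1 + max(-1, -1) = 0
  height(24) = 1 + max(-1, -1) = 0
  height(19) = 1 + max(0, 0) = 1
  height(11) = 1 + max(-1, 1) = 2
  height(9) = 1 + max(2, 2) = 3
Height = 3


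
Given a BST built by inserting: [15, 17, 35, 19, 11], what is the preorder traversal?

Tree insertion order: [15, 17, 35, 19, 11]
Tree (level-order array): [15, 11, 17, None, None, None, 35, 19]
Preorder traversal: [15, 11, 17, 35, 19]


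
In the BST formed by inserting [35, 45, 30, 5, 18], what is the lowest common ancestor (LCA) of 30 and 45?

Tree insertion order: [35, 45, 30, 5, 18]
Tree (level-order array): [35, 30, 45, 5, None, None, None, None, 18]
In a BST, the LCA of p=30, q=45 is the first node v on the
root-to-leaf path with p <= v <= q (go left if both < v, right if both > v).
Walk from root:
  at 35: 30 <= 35 <= 45, this is the LCA
LCA = 35


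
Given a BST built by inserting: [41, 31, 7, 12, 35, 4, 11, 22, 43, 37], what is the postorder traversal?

Tree insertion order: [41, 31, 7, 12, 35, 4, 11, 22, 43, 37]
Tree (level-order array): [41, 31, 43, 7, 35, None, None, 4, 12, None, 37, None, None, 11, 22]
Postorder traversal: [4, 11, 22, 12, 7, 37, 35, 31, 43, 41]


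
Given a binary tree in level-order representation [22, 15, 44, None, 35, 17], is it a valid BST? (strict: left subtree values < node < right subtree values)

Level-order array: [22, 15, 44, None, 35, 17]
Validate using subtree bounds (lo, hi): at each node, require lo < value < hi,
then recurse left with hi=value and right with lo=value.
Preorder trace (stopping at first violation):
  at node 22 with bounds (-inf, +inf): OK
  at node 15 with bounds (-inf, 22): OK
  at node 35 with bounds (15, 22): VIOLATION
Node 35 violates its bound: not (15 < 35 < 22).
Result: Not a valid BST


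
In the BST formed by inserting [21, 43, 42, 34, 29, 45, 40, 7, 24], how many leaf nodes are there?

Tree built from: [21, 43, 42, 34, 29, 45, 40, 7, 24]
Tree (level-order array): [21, 7, 43, None, None, 42, 45, 34, None, None, None, 29, 40, 24]
Rule: A leaf has 0 children.
Per-node child counts:
  node 21: 2 child(ren)
  node 7: 0 child(ren)
  node 43: 2 child(ren)
  node 42: 1 child(ren)
  node 34: 2 child(ren)
  node 29: 1 child(ren)
  node 24: 0 child(ren)
  node 40: 0 child(ren)
  node 45: 0 child(ren)
Matching nodes: [7, 24, 40, 45]
Count of leaf nodes: 4


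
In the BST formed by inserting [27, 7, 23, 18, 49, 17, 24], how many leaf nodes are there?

Tree built from: [27, 7, 23, 18, 49, 17, 24]
Tree (level-order array): [27, 7, 49, None, 23, None, None, 18, 24, 17]
Rule: A leaf has 0 children.
Per-node child counts:
  node 27: 2 child(ren)
  node 7: 1 child(ren)
  node 23: 2 child(ren)
  node 18: 1 child(ren)
  node 17: 0 child(ren)
  node 24: 0 child(ren)
  node 49: 0 child(ren)
Matching nodes: [17, 24, 49]
Count of leaf nodes: 3


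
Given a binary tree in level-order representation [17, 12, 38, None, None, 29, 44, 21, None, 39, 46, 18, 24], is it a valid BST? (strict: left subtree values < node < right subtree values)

Level-order array: [17, 12, 38, None, None, 29, 44, 21, None, 39, 46, 18, 24]
Validate using subtree bounds (lo, hi): at each node, require lo < value < hi,
then recurse left with hi=value and right with lo=value.
Preorder trace (stopping at first violation):
  at node 17 with bounds (-inf, +inf): OK
  at node 12 with bounds (-inf, 17): OK
  at node 38 with bounds (17, +inf): OK
  at node 29 with bounds (17, 38): OK
  at node 21 with bounds (17, 29): OK
  at node 18 with bounds (17, 21): OK
  at node 24 with bounds (21, 29): OK
  at node 44 with bounds (38, +inf): OK
  at node 39 with bounds (38, 44): OK
  at node 46 with bounds (44, +inf): OK
No violation found at any node.
Result: Valid BST


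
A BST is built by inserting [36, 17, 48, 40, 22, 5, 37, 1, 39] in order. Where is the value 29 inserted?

Starting tree (level order): [36, 17, 48, 5, 22, 40, None, 1, None, None, None, 37, None, None, None, None, 39]
Insertion path: 36 -> 17 -> 22
Result: insert 29 as right child of 22
Final tree (level order): [36, 17, 48, 5, 22, 40, None, 1, None, None, 29, 37, None, None, None, None, None, None, 39]


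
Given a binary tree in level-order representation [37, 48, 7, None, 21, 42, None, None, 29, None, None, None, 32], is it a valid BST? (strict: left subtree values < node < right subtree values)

Level-order array: [37, 48, 7, None, 21, 42, None, None, 29, None, None, None, 32]
Validate using subtree bounds (lo, hi): at each node, require lo < value < hi,
then recurse left with hi=value and right with lo=value.
Preorder trace (stopping at first violation):
  at node 37 with bounds (-inf, +inf): OK
  at node 48 with bounds (-inf, 37): VIOLATION
Node 48 violates its bound: not (-inf < 48 < 37).
Result: Not a valid BST


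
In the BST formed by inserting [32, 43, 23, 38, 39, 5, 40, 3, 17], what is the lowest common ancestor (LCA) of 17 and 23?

Tree insertion order: [32, 43, 23, 38, 39, 5, 40, 3, 17]
Tree (level-order array): [32, 23, 43, 5, None, 38, None, 3, 17, None, 39, None, None, None, None, None, 40]
In a BST, the LCA of p=17, q=23 is the first node v on the
root-to-leaf path with p <= v <= q (go left if both < v, right if both > v).
Walk from root:
  at 32: both 17 and 23 < 32, go left
  at 23: 17 <= 23 <= 23, this is the LCA
LCA = 23


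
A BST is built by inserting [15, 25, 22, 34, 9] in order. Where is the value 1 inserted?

Starting tree (level order): [15, 9, 25, None, None, 22, 34]
Insertion path: 15 -> 9
Result: insert 1 as left child of 9
Final tree (level order): [15, 9, 25, 1, None, 22, 34]


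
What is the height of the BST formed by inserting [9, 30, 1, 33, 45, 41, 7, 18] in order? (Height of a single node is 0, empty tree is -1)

Insertion order: [9, 30, 1, 33, 45, 41, 7, 18]
Tree (level-order array): [9, 1, 30, None, 7, 18, 33, None, None, None, None, None, 45, 41]
Compute height bottom-up (empty subtree = -1):
  height(7) = 1 + max(-1, -1) = 0
  height(1) = 1 + max(-1, 0) = 1
  height(18) = 1 + max(-1, -1) = 0
  height(41) = 1 + max(-1, -1) = 0
  height(45) = 1 + max(0, -1) = 1
  height(33) = 1 + max(-1, 1) = 2
  height(30) = 1 + max(0, 2) = 3
  height(9) = 1 + max(1, 3) = 4
Height = 4


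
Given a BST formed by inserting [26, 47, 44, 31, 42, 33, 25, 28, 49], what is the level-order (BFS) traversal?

Tree insertion order: [26, 47, 44, 31, 42, 33, 25, 28, 49]
Tree (level-order array): [26, 25, 47, None, None, 44, 49, 31, None, None, None, 28, 42, None, None, 33]
BFS from the root, enqueuing left then right child of each popped node:
  queue [26] -> pop 26, enqueue [25, 47], visited so far: [26]
  queue [25, 47] -> pop 25, enqueue [none], visited so far: [26, 25]
  queue [47] -> pop 47, enqueue [44, 49], visited so far: [26, 25, 47]
  queue [44, 49] -> pop 44, enqueue [31], visited so far: [26, 25, 47, 44]
  queue [49, 31] -> pop 49, enqueue [none], visited so far: [26, 25, 47, 44, 49]
  queue [31] -> pop 31, enqueue [28, 42], visited so far: [26, 25, 47, 44, 49, 31]
  queue [28, 42] -> pop 28, enqueue [none], visited so far: [26, 25, 47, 44, 49, 31, 28]
  queue [42] -> pop 42, enqueue [33], visited so far: [26, 25, 47, 44, 49, 31, 28, 42]
  queue [33] -> pop 33, enqueue [none], visited so far: [26, 25, 47, 44, 49, 31, 28, 42, 33]
Result: [26, 25, 47, 44, 49, 31, 28, 42, 33]
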